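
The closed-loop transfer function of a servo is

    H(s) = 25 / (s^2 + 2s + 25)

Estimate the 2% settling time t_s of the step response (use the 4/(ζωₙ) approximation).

Comparing s^2 + 2s + 25 to s^2 + 2ζωₙs + ωₙ²: ωₙ = 5 rad/s and ζ = 2/(2·5) = 0.2.
ζωₙ = 2/2 = 1, so t_s ≈ 4/(ζωₙ) = 4/1 = 4 s.

t_s ≈ 4 s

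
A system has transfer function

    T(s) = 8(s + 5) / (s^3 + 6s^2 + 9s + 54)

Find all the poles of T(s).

The poles are the roots of the denominator s^3 + 6s^2 + 9s + 54 = 0.
Trying s = -6: the polynomial evaluates to 0, so (s + 6) is a factor.
Dividing out leaves s^2 + 9 = 0.
The quadratic formula then gives s = 0 ± 3j.

s = ±3j, -6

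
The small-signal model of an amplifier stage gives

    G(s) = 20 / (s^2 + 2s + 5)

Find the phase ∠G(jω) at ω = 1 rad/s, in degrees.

∠G(j1) ≈ -26.57°

At s = j1: numerator = 20, denominator = 4 + j2.
∠G = ∠num − ∠den = 0° − (26.565°) = -26.57°.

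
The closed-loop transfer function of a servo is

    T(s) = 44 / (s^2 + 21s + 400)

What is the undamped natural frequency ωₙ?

ωₙ = 20 rad/s

Compare the denominator to the standard form s^2 + 2ζωₙs + ωₙ².
ωₙ² = 400, so ωₙ = 20 rad/s.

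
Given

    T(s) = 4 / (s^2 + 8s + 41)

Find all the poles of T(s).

s = -4 ± 5j

The poles are the roots of the denominator s^2 + 8s + 41 = 0.
Using the quadratic formula: s = (-8 ± √(-100))/2 = -4 ± 5j.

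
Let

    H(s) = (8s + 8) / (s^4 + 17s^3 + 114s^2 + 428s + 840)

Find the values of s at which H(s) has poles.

The poles are the roots of the denominator s^4 + 17s^3 + 114s^2 + 428s + 840 = 0.
Trying s = -7: the polynomial evaluates to 0, so (s + 7) is a factor.
Dividing out leaves s^3 + 10s^2 + 44s + 120 = 0.
This factors further as (s^2 + 4s + 20)(s + 6) = 0.

s = -2 ± 4j, -7, -6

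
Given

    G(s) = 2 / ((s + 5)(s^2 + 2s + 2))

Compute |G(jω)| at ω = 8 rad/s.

Substitute s = j8: numerator = 2, denominator = -438 - j416.
|G(j8)| = |2| / |-438 - j416| = 2 / 604.07 ≈ 0.003311.

|G(j8)| ≈ 0.003311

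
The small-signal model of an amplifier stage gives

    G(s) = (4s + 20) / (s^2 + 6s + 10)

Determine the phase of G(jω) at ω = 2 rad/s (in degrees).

∠G(j2) ≈ -41.63°

At s = j2: numerator = 20 + j8, denominator = 6 + j12.
∠G = ∠num − ∠den = 21.801° − (63.435°) = -41.63°.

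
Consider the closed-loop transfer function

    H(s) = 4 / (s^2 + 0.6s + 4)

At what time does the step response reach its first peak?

Comparing s^2 + 0.6s + 4 to s^2 + 2ζωₙs + ωₙ²: ωₙ = 2 rad/s and ζ = 0.6/(2·2) = 0.15.
ζωₙ = 0.6/2 = 0.3, so ω_d = ωₙ√(1−ζ²) = √(ωₙ² − (ζωₙ)²) = √(4 − 0.3²) = √3.91 ≈ 1.977 rad/s.
t_p = π/ω_d = π/1.977 ≈ 1.589 s.

t_p ≈ 1.589 s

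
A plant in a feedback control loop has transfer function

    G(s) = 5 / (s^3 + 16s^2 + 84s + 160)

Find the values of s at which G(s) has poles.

The poles are the roots of the denominator s^3 + 16s^2 + 84s + 160 = 0.
Trying s = -8: the polynomial evaluates to 0, so (s + 8) is a factor.
Dividing out leaves s^2 + 8s + 20 = 0.
The quadratic formula then gives s = -4 ± 2j.

s = -4 + 2j, -4 - 2j, -8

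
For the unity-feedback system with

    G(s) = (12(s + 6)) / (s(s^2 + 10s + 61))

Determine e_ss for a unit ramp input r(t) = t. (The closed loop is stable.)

G(s) has one pole at the origin.
This is a Type 1 system. Kv = lim_{s→0} s·G(s) = 72/61.
e_ss = 1/Kv = 1/(72/61) = 61/72 ≈ 0.8472.

e_ss = 0.8472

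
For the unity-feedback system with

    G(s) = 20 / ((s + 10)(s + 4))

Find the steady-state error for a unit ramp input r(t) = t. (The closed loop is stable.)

e_ss = ∞

G(s) has no poles at the origin.
This is a Type 0 system; Kv = lim_{s→0} s·G(s) = 0, so the steady-state error for a ramp input is infinite.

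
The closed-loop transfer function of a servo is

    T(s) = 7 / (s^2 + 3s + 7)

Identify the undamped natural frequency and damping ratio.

ωₙ ≈ 2.646 rad/s, ζ ≈ 0.5669

Compare the denominator to the standard form s^2 + 2ζωₙs + ωₙ².
ωₙ² = 7, so ωₙ = √7 ≈ 2.646 rad/s.
2ζωₙ = 3, so ζ = 3/(2·√7) ≈ 0.5669.
With ζ = 0.5669 the response is underdamped.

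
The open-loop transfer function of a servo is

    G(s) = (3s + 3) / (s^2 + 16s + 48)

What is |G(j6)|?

|G(j6)| ≈ 0.1886

Substitute s = j6: numerator = 3 + j18, denominator = 12 + j96.
|G(j6)| = |3 + j18| / |12 + j96| = 18.248 / 96.747 ≈ 0.1886.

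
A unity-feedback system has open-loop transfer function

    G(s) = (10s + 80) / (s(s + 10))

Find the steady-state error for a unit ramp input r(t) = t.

e_ss = 0.1250

G(s) has one pole at the origin.
This is a Type 1 system. Kv = lim_{s→0} s·G(s) = 80/10 = 8.
e_ss = 1/Kv = 1/(8) = 1/8 ≈ 0.1250.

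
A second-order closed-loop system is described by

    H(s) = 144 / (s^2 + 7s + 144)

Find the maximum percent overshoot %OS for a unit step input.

Comparing s^2 + 7s + 144 to s^2 + 2ζωₙs + ωₙ²: ωₙ = 12 rad/s and ζ = 7/(2·12) ≈ 0.2917.
%OS = 100·exp(−πζ/√(1−ζ²)) = 100·exp(−π·0.2917/√(1−0.2917²)) ≈ 38.4%.

%OS ≈ 38.4%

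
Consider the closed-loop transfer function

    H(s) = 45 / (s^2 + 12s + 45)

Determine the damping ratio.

ζ ≈ 0.8944

Compare the denominator to the standard form s^2 + 2ζωₙs + ωₙ².
ωₙ² = 45, so ωₙ = √45 ≈ 6.708 rad/s.
2ζωₙ = 12, so ζ = 12/(2·√45) ≈ 0.8944.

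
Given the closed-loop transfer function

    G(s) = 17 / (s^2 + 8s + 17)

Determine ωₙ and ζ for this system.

ωₙ ≈ 4.123 rad/s, ζ ≈ 0.9701

Compare the denominator to the standard form s^2 + 2ζωₙs + ωₙ².
ωₙ² = 17, so ωₙ = √17 ≈ 4.123 rad/s.
2ζωₙ = 8, so ζ = 8/(2·√17) ≈ 0.9701.
With ζ = 0.9701 the response is underdamped.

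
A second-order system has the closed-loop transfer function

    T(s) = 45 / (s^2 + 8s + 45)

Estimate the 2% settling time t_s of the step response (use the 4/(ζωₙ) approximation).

t_s ≈ 1 s

Comparing s^2 + 8s + 45 to s^2 + 2ζωₙs + ωₙ²: ωₙ = √45 ≈ 6.708 rad/s and ζ = 8/(2·√45) ≈ 0.5963.
ζωₙ = 8/2 = 4, so t_s ≈ 4/(ζωₙ) = 4/4 = 1 s.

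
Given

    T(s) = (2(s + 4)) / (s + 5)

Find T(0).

T(0) = 8/5 ≈ 1.600

Set s = 0: T(0) = (8) / (5) = 8/5.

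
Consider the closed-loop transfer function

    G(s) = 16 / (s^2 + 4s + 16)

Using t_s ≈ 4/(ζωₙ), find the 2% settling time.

t_s ≈ 2 s

Comparing s^2 + 4s + 16 to s^2 + 2ζωₙs + ωₙ²: ωₙ = 4 rad/s and ζ = 4/(2·4) = 0.5.
ζωₙ = 4/2 = 2, so t_s ≈ 4/(ζωₙ) = 4/2 = 2 s.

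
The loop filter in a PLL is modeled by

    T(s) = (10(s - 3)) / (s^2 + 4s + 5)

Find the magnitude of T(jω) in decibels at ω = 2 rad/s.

|T(j2)|_dB ≈ 13.0 dB

Substitute s = j2: numerator = -30 + j20, denominator = 1 + j8.
|T(j2)| = |-30 + j20| / |1 + j8| = 36.056 / 8.0623 ≈ 4.472.
In decibels: 20·log₁₀(4.472) ≈ 13.0 dB.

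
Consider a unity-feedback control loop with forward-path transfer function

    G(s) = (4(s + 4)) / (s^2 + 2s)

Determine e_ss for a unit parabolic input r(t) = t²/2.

G(s) has one pole at the origin.
This is a Type 1 system; Ka = lim_{s→0} s^2·G(s) = 0, so the steady-state error for a parabola input is infinite.

e_ss = ∞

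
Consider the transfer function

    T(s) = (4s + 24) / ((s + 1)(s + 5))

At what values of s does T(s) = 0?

Set the numerator to zero: 4s + 24 = 0, i.e. 4·(s + 6) = 0.
So s = -6.

s = -6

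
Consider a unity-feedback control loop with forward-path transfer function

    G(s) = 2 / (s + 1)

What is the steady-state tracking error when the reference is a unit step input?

e_ss = 0.3333

G(s) has no poles at the origin.
This is a Type 0 system. Kp = lim_{s→0} G(s) = 2/1.
e_ss = 1/(1 + Kp) = 1/(1 + 2) = 1/3 ≈ 0.3333.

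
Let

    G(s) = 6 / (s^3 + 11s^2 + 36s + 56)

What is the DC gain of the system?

Set s = 0: G(0) = (6) / (56) = 3/28.

G(0) = 3/28 ≈ 0.1071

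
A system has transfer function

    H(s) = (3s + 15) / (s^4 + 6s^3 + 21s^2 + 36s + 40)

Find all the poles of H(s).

s = -2 ± 2j, -1 ± 2j

The poles are the roots of the denominator s^4 + 6s^3 + 21s^2 + 36s + 40 = 0.
No real roots exist; factor into two real quadratics: (s^2 + 4s + 8)(s^2 + 2s + 5) = 0.
Each quadratic gives a conjugate pair via the quadratic formula.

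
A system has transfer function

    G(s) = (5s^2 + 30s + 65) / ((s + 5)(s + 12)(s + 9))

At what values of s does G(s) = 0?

s = -3 + 2j, -3 - 2j

Set the numerator to zero: 5s^2 + 30s + 65 = 0, i.e. 5·(s^2 + 6s + 13) = 0.
Factoring: (s^2 + 6s + 13) = 0.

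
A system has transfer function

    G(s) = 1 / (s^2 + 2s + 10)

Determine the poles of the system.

s = -1 ± 3j

The poles are the roots of the denominator s^2 + 2s + 10 = 0.
Using the quadratic formula: s = (-2 ± √(-36))/2 = -1 ± 3j.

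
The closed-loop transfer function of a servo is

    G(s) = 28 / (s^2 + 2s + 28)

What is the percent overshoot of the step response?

%OS ≈ 54.6%

Comparing s^2 + 2s + 28 to s^2 + 2ζωₙs + ωₙ²: ωₙ = √28 ≈ 5.292 rad/s and ζ = 2/(2·√28) ≈ 0.1890.
%OS = 100·exp(−πζ/√(1−ζ²)) = 100·exp(−π·0.1890/√(1−0.1890²)) ≈ 54.6%.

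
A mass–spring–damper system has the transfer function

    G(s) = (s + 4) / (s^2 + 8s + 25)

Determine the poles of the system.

s = -4 ± 3j

The poles are the roots of the denominator s^2 + 8s + 25 = 0.
Using the quadratic formula: s = (-8 ± √(-36))/2 = -4 ± 3j.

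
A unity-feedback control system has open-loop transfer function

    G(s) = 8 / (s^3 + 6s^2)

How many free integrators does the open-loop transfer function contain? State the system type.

Factor s from the denominator: s^3 + 6s^2 = s^2·(s + 6).
There are 2 poles at the origin, so the system is Type 2.

Type 2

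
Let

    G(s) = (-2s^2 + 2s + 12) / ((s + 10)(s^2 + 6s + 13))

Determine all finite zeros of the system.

Set the numerator to zero: -2s^2 + 2s + 12 = 0, i.e. -2·(s^2 - s - 6) = 0.
Factoring: (s - 3)(s + 2) = 0.

s = 3, -2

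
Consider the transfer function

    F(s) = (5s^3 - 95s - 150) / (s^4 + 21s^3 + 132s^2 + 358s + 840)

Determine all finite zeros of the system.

Set the numerator to zero: 5s^3 - 95s - 150 = 0, i.e. 5·(s^3 - 19s - 30) = 0.
Factoring: (s - 5)(s + 3)(s + 2) = 0.

s = 5, -3, -2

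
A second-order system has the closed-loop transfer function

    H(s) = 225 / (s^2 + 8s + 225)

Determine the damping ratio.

ζ ≈ 0.2667

Compare the denominator to the standard form s^2 + 2ζωₙs + ωₙ².
ωₙ² = 225, so ωₙ = 15 rad/s.
2ζωₙ = 8, so ζ = 8/(2·15) ≈ 0.2667.
With ζ = 0.2667 the response is underdamped.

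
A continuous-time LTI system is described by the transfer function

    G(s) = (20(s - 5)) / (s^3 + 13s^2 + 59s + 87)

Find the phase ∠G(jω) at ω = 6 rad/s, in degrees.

At s = j6: numerator = -100 + j120, denominator = -381 + j138.
∠G = ∠num − ∠den = 129.81° − (160.09°) = -30.28°.

∠G(j6) ≈ -30.28°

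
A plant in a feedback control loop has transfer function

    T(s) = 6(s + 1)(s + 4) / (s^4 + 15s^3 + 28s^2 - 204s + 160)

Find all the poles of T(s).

s = -10, -8, 2, 1

The poles are the roots of the denominator s^4 + 15s^3 + 28s^2 - 204s + 160 = 0.
Trying s = -10: the polynomial evaluates to 0, so (s + 10) is a factor.
Dividing out leaves s^3 + 5s^2 - 22s + 16 = 0.
This factors further as (s + 8)(s - 2)(s - 1) = 0.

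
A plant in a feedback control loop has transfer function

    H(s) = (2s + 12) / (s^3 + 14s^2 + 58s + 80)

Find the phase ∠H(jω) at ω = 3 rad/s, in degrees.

At s = j3: numerator = 12 + j6, denominator = -46 + j147.
∠H = ∠num − ∠den = 26.565° − (107.38°) = -80.81°.

∠H(j3) ≈ -80.81°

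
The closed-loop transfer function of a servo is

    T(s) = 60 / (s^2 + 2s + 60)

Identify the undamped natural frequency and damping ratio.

Compare the denominator to the standard form s^2 + 2ζωₙs + ωₙ².
ωₙ² = 60, so ωₙ = √60 ≈ 7.746 rad/s.
2ζωₙ = 2, so ζ = 2/(2·√60) ≈ 0.1291.
With ζ = 0.1291 the response is underdamped.

ωₙ ≈ 7.746 rad/s, ζ ≈ 0.1291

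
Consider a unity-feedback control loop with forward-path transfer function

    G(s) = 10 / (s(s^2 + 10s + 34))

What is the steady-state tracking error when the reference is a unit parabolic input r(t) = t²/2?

e_ss = ∞

G(s) has one pole at the origin.
This is a Type 1 system; Ka = lim_{s→0} s^2·G(s) = 0, so the steady-state error for a parabola input is infinite.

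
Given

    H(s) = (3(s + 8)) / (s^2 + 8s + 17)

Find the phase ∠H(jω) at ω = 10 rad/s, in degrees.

∠H(j10) ≈ -84.71°

At s = j10: numerator = 24 + j30, denominator = -83 + j80.
∠H = ∠num − ∠den = 51.340° − (136.05°) = -84.71°.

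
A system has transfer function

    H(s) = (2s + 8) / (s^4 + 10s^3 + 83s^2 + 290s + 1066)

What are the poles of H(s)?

s = -1 + 5j, -1 - 5j, -4 + 5j, -4 - 5j

The poles are the roots of the denominator s^4 + 10s^3 + 83s^2 + 290s + 1066 = 0.
No real roots exist; factor into two real quadratics: (s^2 + 2s + 26)(s^2 + 8s + 41) = 0.
Each quadratic gives a conjugate pair via the quadratic formula.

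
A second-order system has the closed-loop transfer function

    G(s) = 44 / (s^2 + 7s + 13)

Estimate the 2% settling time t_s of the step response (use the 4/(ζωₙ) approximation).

t_s ≈ 1.143 s

Comparing s^2 + 7s + 13 to s^2 + 2ζωₙs + ωₙ²: ωₙ = √13 ≈ 3.606 rad/s and ζ = 7/(2·√13) ≈ 0.9707.
ζωₙ = 7/2 = 3.5, so t_s ≈ 4/(ζωₙ) = 4/3.5 ≈ 1.143 s.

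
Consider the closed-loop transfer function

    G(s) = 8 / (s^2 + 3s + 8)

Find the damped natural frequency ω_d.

Comparing s^2 + 3s + 8 to s^2 + 2ζωₙs + ωₙ²: ωₙ = √8 ≈ 2.828 rad/s and ζ = 3/(2·√8) ≈ 0.5303.
ζωₙ = 3/2 = 1.5, so ω_d = ωₙ√(1−ζ²) = √(ωₙ² − (ζωₙ)²) = √(8 − 1.5²) = √5.75 ≈ 2.398 rad/s.

ω_d ≈ 2.398 rad/s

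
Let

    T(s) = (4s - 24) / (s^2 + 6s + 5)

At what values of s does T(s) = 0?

Set the numerator to zero: 4s - 24 = 0, i.e. 4·(s - 6) = 0.
So s = 6.

s = 6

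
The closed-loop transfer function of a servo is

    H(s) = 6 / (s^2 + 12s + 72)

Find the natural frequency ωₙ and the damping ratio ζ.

ωₙ ≈ 8.485 rad/s, ζ ≈ 0.7071

Compare the denominator to the standard form s^2 + 2ζωₙs + ωₙ².
ωₙ² = 72, so ωₙ = √72 ≈ 8.485 rad/s.
2ζωₙ = 12, so ζ = 12/(2·√72) ≈ 0.7071.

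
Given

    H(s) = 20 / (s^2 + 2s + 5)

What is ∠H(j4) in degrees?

∠H(j4) ≈ -144.0°

At s = j4: numerator = 20, denominator = -11 + j8.
∠H = ∠num − ∠den = 0° − (143.97°) = -144.0°.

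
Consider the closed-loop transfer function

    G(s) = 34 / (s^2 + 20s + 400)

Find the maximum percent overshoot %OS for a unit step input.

%OS ≈ 16.3%

Comparing s^2 + 20s + 400 to s^2 + 2ζωₙs + ωₙ²: ωₙ = 20 rad/s and ζ = 20/(2·20) = 0.5.
%OS = 100·exp(−πζ/√(1−ζ²)) = 100·exp(−π·0.5/√(1−0.5²)) ≈ 16.3%.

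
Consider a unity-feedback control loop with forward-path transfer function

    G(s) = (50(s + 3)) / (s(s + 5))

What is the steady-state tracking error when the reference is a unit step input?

G(s) has one pole at the origin.
This is a Type 1 system; for a step input the steady-state error is zero.

e_ss = 0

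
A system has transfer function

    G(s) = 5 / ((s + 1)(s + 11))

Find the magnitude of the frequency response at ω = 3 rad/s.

Substitute s = j3: numerator = 5, denominator = 2 + j36.
|G(j3)| = |5| / |2 + j36| = 5 / 36.056 ≈ 0.1387.

|G(j3)| ≈ 0.1387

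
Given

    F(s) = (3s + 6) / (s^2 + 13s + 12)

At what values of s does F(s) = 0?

s = -2

Set the numerator to zero: 3s + 6 = 0, i.e. 3·(s + 2) = 0.
So s = -2.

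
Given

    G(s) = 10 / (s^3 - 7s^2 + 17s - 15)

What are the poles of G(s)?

The poles are the roots of the denominator s^3 - 7s^2 + 17s - 15 = 0.
Trying s = 3: the polynomial evaluates to 0, so (s - 3) is a factor.
Dividing out leaves s^2 - 4s + 5 = 0.
The quadratic formula then gives s = 2 ± 1j.

s = 2 + j, 2 - j, 3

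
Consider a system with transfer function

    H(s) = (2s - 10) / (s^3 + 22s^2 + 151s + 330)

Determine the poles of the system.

s = -5, -11, -6

The poles are the roots of the denominator s^3 + 22s^2 + 151s + 330 = 0.
Trying s = -5: the polynomial evaluates to 0, so (s + 5) is a factor.
Dividing out leaves s^2 + 17s + 66 = 0.
Factoring the quadratic: (s + 11)(s + 6) = 0.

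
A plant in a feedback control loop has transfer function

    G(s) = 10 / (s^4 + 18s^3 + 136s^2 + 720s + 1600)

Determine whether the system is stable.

stable

The denominator s^4 + 18s^3 + 136s^2 + 720s + 1600 factors as (s + 4)(s^2 + 4s + 40)(s + 10), giving poles at s = -4, -2 ± 6j, -10.
Since all poles lie strictly in the left half-plane, the system is stable.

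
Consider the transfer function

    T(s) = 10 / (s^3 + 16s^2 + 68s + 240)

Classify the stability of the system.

stable

The denominator s^3 + 16s^2 + 68s + 240 factors as (s^2 + 4s + 20)(s + 12), giving poles at s = -2 + 4j, -2 - 4j, -12.
Since all poles lie strictly in the left half-plane, the system is stable.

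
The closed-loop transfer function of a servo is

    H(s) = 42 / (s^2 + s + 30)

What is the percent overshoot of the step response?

%OS ≈ 75.0%

Comparing s^2 + s + 30 to s^2 + 2ζωₙs + ωₙ²: ωₙ = √30 ≈ 5.477 rad/s and ζ = 1/(2·√30) ≈ 0.09129.
%OS = 100·exp(−πζ/√(1−ζ²)) = 100·exp(−π·0.09129/√(1−0.09129²)) ≈ 75.0%.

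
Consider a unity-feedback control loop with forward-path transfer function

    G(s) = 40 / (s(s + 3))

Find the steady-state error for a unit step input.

e_ss = 0

G(s) has one pole at the origin.
This is a Type 1 system; for a step input the steady-state error is zero.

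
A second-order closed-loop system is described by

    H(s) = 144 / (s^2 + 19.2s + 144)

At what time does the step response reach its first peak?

Comparing s^2 + 19.2s + 144 to s^2 + 2ζωₙs + ωₙ²: ωₙ = 12 rad/s and ζ = 19.2/(2·12) = 0.8.
ζωₙ = 19.2/2 = 9.6, so ω_d = ωₙ√(1−ζ²) = √(ωₙ² − (ζωₙ)²) = √(144 − 9.6²) = √51.84 = 7.200 rad/s.
t_p = π/ω_d = π/7.200 ≈ 0.4363 s.

t_p ≈ 0.4363 s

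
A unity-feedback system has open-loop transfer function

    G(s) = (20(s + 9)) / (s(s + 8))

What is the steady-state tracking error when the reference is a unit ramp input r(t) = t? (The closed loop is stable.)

e_ss = 0.04444

G(s) has one pole at the origin.
This is a Type 1 system. Kv = lim_{s→0} s·G(s) = 180/8 = 45/2.
e_ss = 1/Kv = 1/(45/2) = 2/45 ≈ 0.04444.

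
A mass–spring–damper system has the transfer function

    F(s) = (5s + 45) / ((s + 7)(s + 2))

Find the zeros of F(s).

Set the numerator to zero: 5s + 45 = 0, i.e. 5·(s + 9) = 0.
So s = -9.

s = -9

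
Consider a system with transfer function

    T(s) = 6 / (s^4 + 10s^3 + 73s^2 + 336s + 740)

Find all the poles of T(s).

The poles are the roots of the denominator s^4 + 10s^3 + 73s^2 + 336s + 740 = 0.
No real roots exist; factor into two real quadratics: (s^2 + 8s + 20)(s^2 + 2s + 37) = 0.
Each quadratic gives a conjugate pair via the quadratic formula.

s = -4 ± 2j, -1 ± 6j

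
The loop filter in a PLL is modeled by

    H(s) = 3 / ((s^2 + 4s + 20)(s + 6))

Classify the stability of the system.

stable

The poles can be read from the denominator factors: s = -2 ± 4j, -6.
Since all poles lie strictly in the left half-plane, the system is stable.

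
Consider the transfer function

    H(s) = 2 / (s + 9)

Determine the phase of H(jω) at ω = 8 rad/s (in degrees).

At s = j8: numerator = 2, denominator = 9 + j8.
∠H = ∠num − ∠den = 0° − (41.634°) = -41.63°.

∠H(j8) ≈ -41.63°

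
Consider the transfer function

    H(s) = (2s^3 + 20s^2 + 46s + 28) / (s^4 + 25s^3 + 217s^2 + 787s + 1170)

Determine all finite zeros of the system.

s = -2, -1, -7

Set the numerator to zero: 2s^3 + 20s^2 + 46s + 28 = 0, i.e. 2·(s^3 + 10s^2 + 23s + 14) = 0.
Factoring: (s + 2)(s + 1)(s + 7) = 0.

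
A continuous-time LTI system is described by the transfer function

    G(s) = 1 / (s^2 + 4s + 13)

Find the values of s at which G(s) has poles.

The poles are the roots of the denominator s^2 + 4s + 13 = 0.
Using the quadratic formula: s = (-4 ± √(-36))/2 = -2 ± 3j.

s = -2 + 3j, -2 - 3j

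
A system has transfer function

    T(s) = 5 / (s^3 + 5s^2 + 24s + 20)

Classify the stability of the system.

The denominator s^3 + 5s^2 + 24s + 20 factors as (s^2 + 4s + 20)(s + 1), giving poles at s = -2 + 4j, -2 - 4j, -1.
Since all poles lie strictly in the left half-plane, the system is stable.

stable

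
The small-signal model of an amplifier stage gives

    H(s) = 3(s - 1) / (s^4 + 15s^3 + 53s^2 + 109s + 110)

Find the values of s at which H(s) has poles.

s = -1 ± 2j, -2, -11

The poles are the roots of the denominator s^4 + 15s^3 + 53s^2 + 109s + 110 = 0.
Trying s = -2: the polynomial evaluates to 0, so (s + 2) is a factor.
Dividing out leaves s^3 + 13s^2 + 27s + 55 = 0.
This factors further as (s^2 + 2s + 5)(s + 11) = 0.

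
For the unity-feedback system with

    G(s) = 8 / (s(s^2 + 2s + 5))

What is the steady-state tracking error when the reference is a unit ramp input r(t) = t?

e_ss = 0.6250

G(s) has one pole at the origin.
This is a Type 1 system. Kv = lim_{s→0} s·G(s) = 8/5.
e_ss = 1/Kv = 1/(8/5) = 5/8 ≈ 0.6250.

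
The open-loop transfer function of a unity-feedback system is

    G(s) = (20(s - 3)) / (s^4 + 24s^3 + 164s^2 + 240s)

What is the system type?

Type 1

The denominator has 1 factor of s at the origin (free integrator), so this is a Type 1 system.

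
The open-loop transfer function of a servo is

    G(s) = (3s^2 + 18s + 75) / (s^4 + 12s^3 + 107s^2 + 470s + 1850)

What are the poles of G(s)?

The poles are the roots of the denominator s^4 + 12s^3 + 107s^2 + 470s + 1850 = 0.
No real roots exist; factor into two real quadratics: (s^2 + 10s + 50)(s^2 + 2s + 37) = 0.
Each quadratic gives a conjugate pair via the quadratic formula.

s = -5 ± 5j, -1 ± 6j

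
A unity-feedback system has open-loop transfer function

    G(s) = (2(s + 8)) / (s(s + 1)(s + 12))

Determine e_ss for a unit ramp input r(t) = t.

G(s) has one pole at the origin.
This is a Type 1 system. Kv = lim_{s→0} s·G(s) = 16/12 = 4/3.
e_ss = 1/Kv = 1/(4/3) = 3/4 ≈ 0.7500.

e_ss = 0.7500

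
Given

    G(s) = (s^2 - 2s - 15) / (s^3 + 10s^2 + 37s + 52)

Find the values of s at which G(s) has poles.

The poles are the roots of the denominator s^3 + 10s^2 + 37s + 52 = 0.
Trying s = -4: the polynomial evaluates to 0, so (s + 4) is a factor.
Dividing out leaves s^2 + 6s + 13 = 0.
The quadratic formula then gives s = -3 ± 2j.

s = -3 ± 2j, -4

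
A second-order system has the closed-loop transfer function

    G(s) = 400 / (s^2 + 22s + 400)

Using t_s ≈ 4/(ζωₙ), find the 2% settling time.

Comparing s^2 + 22s + 400 to s^2 + 2ζωₙs + ωₙ²: ωₙ = 20 rad/s and ζ = 22/(2·20) = 0.55.
ζωₙ = 22/2 = 11, so t_s ≈ 4/(ζωₙ) = 4/11 ≈ 0.3636 s.

t_s ≈ 0.3636 s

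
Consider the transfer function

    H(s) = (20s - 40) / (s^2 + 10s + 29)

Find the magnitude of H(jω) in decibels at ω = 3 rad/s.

|H(j3)|_dB ≈ 6.02 dB

Substitute s = j3: numerator = -40 + j60, denominator = 20 + j30.
|H(j3)| = |-40 + j60| / |20 + j30| = 72.111 / 36.056 = 2.
In decibels: 20·log₁₀(2) ≈ 6.02 dB.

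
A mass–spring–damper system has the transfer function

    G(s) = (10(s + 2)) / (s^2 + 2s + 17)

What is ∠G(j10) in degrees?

At s = j10: numerator = 20 + j100, denominator = -83 + j20.
∠G = ∠num − ∠den = 78.690° − (166.45°) = -87.76°.

∠G(j10) ≈ -87.76°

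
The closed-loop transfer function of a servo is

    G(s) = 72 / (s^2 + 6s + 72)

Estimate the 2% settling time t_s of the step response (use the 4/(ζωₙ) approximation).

t_s ≈ 1.333 s

Comparing s^2 + 6s + 72 to s^2 + 2ζωₙs + ωₙ²: ωₙ = √72 ≈ 8.485 rad/s and ζ = 6/(2·√72) ≈ 0.3536.
ζωₙ = 6/2 = 3, so t_s ≈ 4/(ζωₙ) = 4/3 ≈ 1.333 s.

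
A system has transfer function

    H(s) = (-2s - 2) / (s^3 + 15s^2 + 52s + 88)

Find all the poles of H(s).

The poles are the roots of the denominator s^3 + 15s^2 + 52s + 88 = 0.
Trying s = -11: the polynomial evaluates to 0, so (s + 11) is a factor.
Dividing out leaves s^2 + 4s + 8 = 0.
The quadratic formula then gives s = -2 ± 2j.

s = -2 ± 2j, -11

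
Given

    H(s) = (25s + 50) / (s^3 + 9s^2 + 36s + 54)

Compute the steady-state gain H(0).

Set s = 0: H(0) = (50) / (54) = 25/27.

H(0) = 25/27 ≈ 0.9259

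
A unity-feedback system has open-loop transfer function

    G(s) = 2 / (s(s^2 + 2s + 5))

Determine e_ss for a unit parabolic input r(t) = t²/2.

e_ss = ∞

G(s) has one pole at the origin.
This is a Type 1 system; Ka = lim_{s→0} s^2·G(s) = 0, so the steady-state error for a parabola input is infinite.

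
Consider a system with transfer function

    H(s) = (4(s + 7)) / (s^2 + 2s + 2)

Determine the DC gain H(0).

H(0) = 14

At s = 0 each factor (s + a) contributes a and each (s^2 + bs + c) contributes c.
H(0) = 4·(7) / ((2)) = 28/2 = 14.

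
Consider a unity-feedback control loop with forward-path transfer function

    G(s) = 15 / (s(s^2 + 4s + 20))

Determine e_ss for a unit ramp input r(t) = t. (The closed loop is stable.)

G(s) has one pole at the origin.
This is a Type 1 system. Kv = lim_{s→0} s·G(s) = 15/20 = 3/4.
e_ss = 1/Kv = 1/(3/4) = 4/3 ≈ 1.333.

e_ss = 1.333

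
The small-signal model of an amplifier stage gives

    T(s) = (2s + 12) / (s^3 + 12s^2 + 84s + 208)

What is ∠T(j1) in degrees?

∠T(j1) ≈ -13.49°

At s = j1: numerator = 12 + j2, denominator = 196 + j83.
∠T = ∠num − ∠den = 9.4623° − (22.951°) = -13.49°.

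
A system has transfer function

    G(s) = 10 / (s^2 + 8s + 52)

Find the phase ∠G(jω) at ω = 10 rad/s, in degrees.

∠G(j10) ≈ -121.0°

At s = j10: numerator = 10, denominator = -48 + j80.
∠G = ∠num − ∠den = 0° − (120.96°) = -121.0°.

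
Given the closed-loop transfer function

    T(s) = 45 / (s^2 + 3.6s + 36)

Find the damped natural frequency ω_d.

ω_d ≈ 5.724 rad/s

Comparing s^2 + 3.6s + 36 to s^2 + 2ζωₙs + ωₙ²: ωₙ = 6 rad/s and ζ = 3.6/(2·6) = 0.3.
ζωₙ = 3.6/2 = 1.8, so ω_d = ωₙ√(1−ζ²) = √(ωₙ² − (ζωₙ)²) = √(36 − 1.8²) = √32.76 ≈ 5.724 rad/s.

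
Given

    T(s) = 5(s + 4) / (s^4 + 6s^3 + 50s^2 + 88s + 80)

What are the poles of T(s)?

s = -1 + j, -1 - j, -2 + 6j, -2 - 6j

The poles are the roots of the denominator s^4 + 6s^3 + 50s^2 + 88s + 80 = 0.
No real roots exist; factor into two real quadratics: (s^2 + 2s + 2)(s^2 + 4s + 40) = 0.
Each quadratic gives a conjugate pair via the quadratic formula.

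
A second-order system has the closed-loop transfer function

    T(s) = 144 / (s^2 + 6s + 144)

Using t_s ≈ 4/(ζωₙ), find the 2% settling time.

Comparing s^2 + 6s + 144 to s^2 + 2ζωₙs + ωₙ²: ωₙ = 12 rad/s and ζ = 6/(2·12) = 0.25.
ζωₙ = 6/2 = 3, so t_s ≈ 4/(ζωₙ) = 4/3 ≈ 1.333 s.

t_s ≈ 1.333 s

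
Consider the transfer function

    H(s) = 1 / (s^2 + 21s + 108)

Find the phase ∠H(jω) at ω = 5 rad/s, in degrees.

∠H(j5) ≈ -51.67°

At s = j5: numerator = 1, denominator = 83 + j105.
∠H = ∠num − ∠den = 0° − (51.674°) = -51.67°.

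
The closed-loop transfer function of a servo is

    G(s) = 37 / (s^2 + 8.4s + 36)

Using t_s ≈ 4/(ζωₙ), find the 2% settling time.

t_s ≈ 0.9524 s

Comparing s^2 + 8.4s + 36 to s^2 + 2ζωₙs + ωₙ²: ωₙ = 6 rad/s and ζ = 8.4/(2·6) = 0.7.
ζωₙ = 8.4/2 = 4.2, so t_s ≈ 4/(ζωₙ) = 4/4.2 ≈ 0.9524 s.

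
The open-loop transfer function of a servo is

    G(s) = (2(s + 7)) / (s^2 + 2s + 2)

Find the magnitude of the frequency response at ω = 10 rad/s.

|G(j10)| ≈ 0.2441

Substitute s = j10: numerator = 14 + j20, denominator = -98 + j20.
|G(j10)| = |14 + j20| / |-98 + j20| = 24.413 / 100.02 ≈ 0.2441.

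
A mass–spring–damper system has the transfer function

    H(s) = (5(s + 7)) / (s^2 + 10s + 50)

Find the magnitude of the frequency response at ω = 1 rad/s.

|H(j1)| ≈ 0.7070

Substitute s = j1: numerator = 35 + j5, denominator = 49 + j10.
|H(j1)| = |35 + j5| / |49 + j10| = 35.355 / 50.010 ≈ 0.7070.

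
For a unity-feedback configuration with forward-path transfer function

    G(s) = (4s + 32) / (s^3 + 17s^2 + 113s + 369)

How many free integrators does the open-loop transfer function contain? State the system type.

The denominator has no factor of s at the origin — no free integrator — so this is a Type 0 system.

Type 0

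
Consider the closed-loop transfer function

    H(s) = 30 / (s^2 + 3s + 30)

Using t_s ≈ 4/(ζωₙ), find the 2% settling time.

Comparing s^2 + 3s + 30 to s^2 + 2ζωₙs + ωₙ²: ωₙ = √30 ≈ 5.477 rad/s and ζ = 3/(2·√30) ≈ 0.2739.
ζωₙ = 3/2 = 1.5, so t_s ≈ 4/(ζωₙ) = 4/1.5 ≈ 2.667 s.

t_s ≈ 2.667 s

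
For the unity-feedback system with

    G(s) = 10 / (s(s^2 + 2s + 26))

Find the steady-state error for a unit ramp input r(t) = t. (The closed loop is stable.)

e_ss = 2.600

G(s) has one pole at the origin.
This is a Type 1 system. Kv = lim_{s→0} s·G(s) = 10/26 = 5/13.
e_ss = 1/Kv = 1/(5/13) = 13/5 ≈ 2.600.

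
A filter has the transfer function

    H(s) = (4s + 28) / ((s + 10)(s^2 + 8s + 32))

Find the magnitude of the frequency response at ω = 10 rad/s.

|H(j10)| ≈ 0.03288

Substitute s = j10: numerator = 28 + j40, denominator = -1480 + j120.
|H(j10)| = |28 + j40| / |-1480 + j120| = 48.826 / 1484.9 ≈ 0.03288.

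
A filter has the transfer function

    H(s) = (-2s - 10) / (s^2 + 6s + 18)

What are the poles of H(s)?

s = -3 + 3j, -3 - 3j

The poles are the roots of the denominator s^2 + 6s + 18 = 0.
Using the quadratic formula: s = (-6 ± √(-36))/2 = -3 ± 3j.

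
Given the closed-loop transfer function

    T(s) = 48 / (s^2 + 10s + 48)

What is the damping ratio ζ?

ζ ≈ 0.7217

Compare the denominator to the standard form s^2 + 2ζωₙs + ωₙ².
ωₙ² = 48, so ωₙ = √48 ≈ 6.928 rad/s.
2ζωₙ = 10, so ζ = 10/(2·√48) ≈ 0.7217.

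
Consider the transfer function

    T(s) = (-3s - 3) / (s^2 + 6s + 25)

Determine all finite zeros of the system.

Set the numerator to zero: -3s - 3 = 0, i.e. -3·(s + 1) = 0.
So s = -1.

s = -1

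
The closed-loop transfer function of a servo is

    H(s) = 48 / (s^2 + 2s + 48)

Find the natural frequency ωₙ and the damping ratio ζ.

Compare the denominator to the standard form s^2 + 2ζωₙs + ωₙ².
ωₙ² = 48, so ωₙ = √48 ≈ 6.928 rad/s.
2ζωₙ = 2, so ζ = 2/(2·√48) ≈ 0.1443.

ωₙ ≈ 6.928 rad/s, ζ ≈ 0.1443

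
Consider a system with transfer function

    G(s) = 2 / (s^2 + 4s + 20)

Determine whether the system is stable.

stable

The denominator s^2 + 4s + 20 factors as (s^2 + 4s + 20), giving poles at s = -2 + 4j, -2 - 4j.
Since all poles lie strictly in the left half-plane, the system is stable.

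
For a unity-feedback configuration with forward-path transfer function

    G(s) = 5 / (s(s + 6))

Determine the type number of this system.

Type 1

The denominator has 1 factor of s at the origin (free integrator), so this is a Type 1 system.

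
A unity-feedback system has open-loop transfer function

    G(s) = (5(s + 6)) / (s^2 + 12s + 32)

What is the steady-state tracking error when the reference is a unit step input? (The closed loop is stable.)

e_ss = 0.5161

G(s) has no poles at the origin.
This is a Type 0 system. Kp = lim_{s→0} G(s) = 30/32 = 15/16.
e_ss = 1/(1 + Kp) = 1/(1 + 15/16) = 16/31 ≈ 0.5161.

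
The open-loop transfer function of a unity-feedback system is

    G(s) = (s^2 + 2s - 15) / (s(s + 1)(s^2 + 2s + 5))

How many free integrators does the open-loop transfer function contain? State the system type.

The denominator has 1 factor of s at the origin (free integrator), so this is a Type 1 system.

Type 1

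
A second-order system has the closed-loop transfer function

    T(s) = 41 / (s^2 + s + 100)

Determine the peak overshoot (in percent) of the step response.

%OS ≈ 85.4%

Comparing s^2 + s + 100 to s^2 + 2ζωₙs + ωₙ²: ωₙ = 10 rad/s and ζ = 1/(2·10) = 0.05.
%OS = 100·exp(−πζ/√(1−ζ²)) = 100·exp(−π·0.05/√(1−0.05²)) ≈ 85.4%.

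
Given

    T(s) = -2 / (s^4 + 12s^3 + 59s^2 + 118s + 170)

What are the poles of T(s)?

The poles are the roots of the denominator s^4 + 12s^3 + 59s^2 + 118s + 170 = 0.
No real roots exist; factor into two real quadratics: (s^2 + 10s + 34)(s^2 + 2s + 5) = 0.
Each quadratic gives a conjugate pair via the quadratic formula.

s = -5 + 3j, -5 - 3j, -1 + 2j, -1 - 2j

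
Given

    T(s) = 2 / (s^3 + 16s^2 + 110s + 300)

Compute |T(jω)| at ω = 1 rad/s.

Substitute s = j1: numerator = 2, denominator = 284 + j109.
|T(j1)| = |2| / |284 + j109| = 2 / 304.20 ≈ 0.006575.

|T(j1)| ≈ 0.006575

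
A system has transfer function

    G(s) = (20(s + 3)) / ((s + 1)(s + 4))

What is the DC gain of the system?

G(0) = 15

At s = 0 each factor (s + a) contributes a and each (s^2 + bs + c) contributes c.
G(0) = 20·(3) / ((1) · (4)) = 60/4 = 15.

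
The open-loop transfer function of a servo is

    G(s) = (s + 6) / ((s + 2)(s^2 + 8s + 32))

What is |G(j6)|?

Substitute s = j6: numerator = 6 + j6, denominator = -296 + j72.
|G(j6)| = |6 + j6| / |-296 + j72| = 8.4853 / 304.63 ≈ 0.02785.

|G(j6)| ≈ 0.02785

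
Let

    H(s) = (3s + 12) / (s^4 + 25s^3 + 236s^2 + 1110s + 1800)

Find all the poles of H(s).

s = -5 + 5j, -5 - 5j, -3, -12

The poles are the roots of the denominator s^4 + 25s^3 + 236s^2 + 1110s + 1800 = 0.
Trying s = -3: the polynomial evaluates to 0, so (s + 3) is a factor.
Dividing out leaves s^3 + 22s^2 + 170s + 600 = 0.
This factors further as (s^2 + 10s + 50)(s + 12) = 0.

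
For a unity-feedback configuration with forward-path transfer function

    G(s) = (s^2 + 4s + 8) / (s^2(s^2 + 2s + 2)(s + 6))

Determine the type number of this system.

Type 2

The denominator has 2 factors of s at the origin (free integrators), so this is a Type 2 system.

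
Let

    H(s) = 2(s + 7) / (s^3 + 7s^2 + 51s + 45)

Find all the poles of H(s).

s = -1, -3 ± 6j

The poles are the roots of the denominator s^3 + 7s^2 + 51s + 45 = 0.
Trying s = -1: the polynomial evaluates to 0, so (s + 1) is a factor.
Dividing out leaves s^2 + 6s + 45 = 0.
The quadratic formula then gives s = -3 ± 6j.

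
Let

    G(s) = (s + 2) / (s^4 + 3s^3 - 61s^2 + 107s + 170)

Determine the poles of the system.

The poles are the roots of the denominator s^4 + 3s^3 - 61s^2 + 107s + 170 = 0.
Trying s = -10: the polynomial evaluates to 0, so (s + 10) is a factor.
Dividing out leaves s^3 - 7s^2 + 9s + 17 = 0.
This factors further as (s^2 - 8s + 17)(s + 1) = 0.

s = 4 ± j, -10, -1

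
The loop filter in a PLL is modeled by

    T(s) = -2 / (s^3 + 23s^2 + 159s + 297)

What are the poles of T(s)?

s = -3, -11, -9

The poles are the roots of the denominator s^3 + 23s^2 + 159s + 297 = 0.
Trying s = -3: the polynomial evaluates to 0, so (s + 3) is a factor.
Dividing out leaves s^2 + 20s + 99 = 0.
Factoring the quadratic: (s + 11)(s + 9) = 0.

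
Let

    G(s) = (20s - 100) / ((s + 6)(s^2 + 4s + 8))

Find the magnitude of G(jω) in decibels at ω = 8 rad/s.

|G(j8)|_dB ≈ -10.7 dB

Substitute s = j8: numerator = -100 + j160, denominator = -592 - j256.
|G(j8)| = |-100 + j160| / |-592 - j256| = 188.68 / 644.98 ≈ 0.2925.
In decibels: 20·log₁₀(0.2925) ≈ -10.7 dB.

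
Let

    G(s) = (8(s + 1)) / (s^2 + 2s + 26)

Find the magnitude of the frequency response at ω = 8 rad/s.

Substitute s = j8: numerator = 8 + j64, denominator = -38 + j16.
|G(j8)| = |8 + j64| / |-38 + j16| = 64.498 / 41.231 ≈ 1.564.

|G(j8)| ≈ 1.564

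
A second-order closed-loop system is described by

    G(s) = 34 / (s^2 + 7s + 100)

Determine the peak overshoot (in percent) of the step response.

Comparing s^2 + 7s + 100 to s^2 + 2ζωₙs + ωₙ²: ωₙ = 10 rad/s and ζ = 7/(2·10) = 0.35.
%OS = 100·exp(−πζ/√(1−ζ²)) = 100·exp(−π·0.35/√(1−0.35²)) ≈ 30.9%.

%OS ≈ 30.9%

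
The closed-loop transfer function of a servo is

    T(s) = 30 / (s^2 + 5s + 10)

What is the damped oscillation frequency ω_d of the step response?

Comparing s^2 + 5s + 10 to s^2 + 2ζωₙs + ωₙ²: ωₙ = √10 ≈ 3.162 rad/s and ζ = 5/(2·√10) ≈ 0.7906.
ζωₙ = 5/2 = 2.5, so ω_d = ωₙ√(1−ζ²) = √(ωₙ² − (ζωₙ)²) = √(10 − 2.5²) = √3.75 ≈ 1.936 rad/s.

ω_d ≈ 1.936 rad/s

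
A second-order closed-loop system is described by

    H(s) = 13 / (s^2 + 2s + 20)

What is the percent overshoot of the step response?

Comparing s^2 + 2s + 20 to s^2 + 2ζωₙs + ωₙ²: ωₙ = √20 ≈ 4.472 rad/s and ζ = 2/(2·√20) ≈ 0.2236.
%OS = 100·exp(−πζ/√(1−ζ²)) = 100·exp(−π·0.2236/√(1−0.2236²)) ≈ 48.6%.

%OS ≈ 48.6%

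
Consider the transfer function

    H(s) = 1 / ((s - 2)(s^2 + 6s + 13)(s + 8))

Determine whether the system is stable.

The poles can be read from the denominator factors: s = 2, -3 ± 2j, -8.
Since the pole(s) at s = 2 lie in the right half-plane, the system is unstable.

unstable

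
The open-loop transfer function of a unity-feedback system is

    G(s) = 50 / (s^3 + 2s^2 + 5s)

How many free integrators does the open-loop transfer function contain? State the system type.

Factor s from the denominator: s^3 + 2s^2 + 5s = s·(s^2 + 2s + 5).
There is 1 pole at the origin, so the system is Type 1.

Type 1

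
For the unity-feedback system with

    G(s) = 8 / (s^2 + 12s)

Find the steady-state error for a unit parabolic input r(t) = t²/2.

G(s) has one pole at the origin.
This is a Type 1 system; Ka = lim_{s→0} s^2·G(s) = 0, so the steady-state error for a parabola input is infinite.

e_ss = ∞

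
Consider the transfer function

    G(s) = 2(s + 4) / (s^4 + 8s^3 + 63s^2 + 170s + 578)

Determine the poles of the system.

s = -3 + 5j, -3 - 5j, -1 + 4j, -1 - 4j

The poles are the roots of the denominator s^4 + 8s^3 + 63s^2 + 170s + 578 = 0.
No real roots exist; factor into two real quadratics: (s^2 + 6s + 34)(s^2 + 2s + 17) = 0.
Each quadratic gives a conjugate pair via the quadratic formula.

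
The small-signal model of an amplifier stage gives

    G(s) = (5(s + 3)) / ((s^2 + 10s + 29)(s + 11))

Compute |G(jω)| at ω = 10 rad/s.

|G(j10)| ≈ 0.02863

Substitute s = j10: numerator = 15 + j50, denominator = -1781 + j390.
|G(j10)| = |15 + j50| / |-1781 + j390| = 52.202 / 1823.2 ≈ 0.02863.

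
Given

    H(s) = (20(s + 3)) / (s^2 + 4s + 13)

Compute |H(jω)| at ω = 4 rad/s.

|H(j4)| ≈ 6.143

Substitute s = j4: numerator = 60 + j80, denominator = -3 + j16.
|H(j4)| = |60 + j80| / |-3 + j16| = 100 / 16.279 ≈ 6.143.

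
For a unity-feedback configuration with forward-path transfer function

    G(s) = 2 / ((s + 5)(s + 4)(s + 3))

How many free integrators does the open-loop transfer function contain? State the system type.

Type 0

The denominator has no factor of s at the origin — no free integrator — so this is a Type 0 system.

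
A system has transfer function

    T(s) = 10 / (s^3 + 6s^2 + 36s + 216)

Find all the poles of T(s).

s = -6, 6j, -6j

The poles are the roots of the denominator s^3 + 6s^2 + 36s + 216 = 0.
Trying s = -6: the polynomial evaluates to 0, so (s + 6) is a factor.
Dividing out leaves s^2 + 36 = 0.
The quadratic formula then gives s = 0 ± 6j.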